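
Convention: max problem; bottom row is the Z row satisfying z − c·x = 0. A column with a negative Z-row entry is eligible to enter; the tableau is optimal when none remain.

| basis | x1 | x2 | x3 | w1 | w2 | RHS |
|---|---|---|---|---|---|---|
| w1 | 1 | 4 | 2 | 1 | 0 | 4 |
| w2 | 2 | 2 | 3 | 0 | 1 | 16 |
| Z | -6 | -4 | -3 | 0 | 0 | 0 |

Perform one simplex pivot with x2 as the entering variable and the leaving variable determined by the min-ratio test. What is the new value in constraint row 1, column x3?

1/2

Ratio test on column x2 — row 1: 4/4 = 1; row 2: 16/2 = 8. Minimum is 1 at row 1 (w1 leaves); pivot element 4.
Divide row 1 by 4; eliminate column x2 from the other rows.
In the new row 1, the x3 entry is the old entry divided by the pivot: 2/4 = 1/2.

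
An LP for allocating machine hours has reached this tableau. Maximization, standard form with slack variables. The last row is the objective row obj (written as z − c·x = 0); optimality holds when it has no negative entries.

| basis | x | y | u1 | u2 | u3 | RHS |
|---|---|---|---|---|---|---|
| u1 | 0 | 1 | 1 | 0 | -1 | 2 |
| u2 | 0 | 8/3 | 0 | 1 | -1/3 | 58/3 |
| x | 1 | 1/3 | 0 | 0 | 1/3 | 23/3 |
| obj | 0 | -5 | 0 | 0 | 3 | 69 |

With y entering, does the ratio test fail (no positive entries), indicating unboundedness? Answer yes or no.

Column y has positive entries in row(s) 1, 2, 3, so the ratio test bounds it — not unbounded.

no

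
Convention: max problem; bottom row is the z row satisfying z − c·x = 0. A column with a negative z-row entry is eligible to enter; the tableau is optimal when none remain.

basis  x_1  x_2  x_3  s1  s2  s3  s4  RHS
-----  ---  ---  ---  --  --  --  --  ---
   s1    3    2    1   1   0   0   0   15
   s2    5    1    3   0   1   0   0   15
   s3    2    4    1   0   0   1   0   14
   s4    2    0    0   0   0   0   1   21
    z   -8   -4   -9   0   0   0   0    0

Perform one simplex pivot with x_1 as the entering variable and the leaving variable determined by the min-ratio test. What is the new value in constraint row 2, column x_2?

1/5

Ratio test on column x_1 — row 1: 15/3 = 5; row 2: 15/5 = 3; row 3: 14/2 = 7; row 4: 21/2 = 21/2. Minimum is 3 at row 2 (s2 leaves); pivot element 5.
Divide row 2 by 5; eliminate column x_1 from the other rows.
In the new row 2, the x_2 entry is the old entry divided by the pivot: 1/5 = 1/5.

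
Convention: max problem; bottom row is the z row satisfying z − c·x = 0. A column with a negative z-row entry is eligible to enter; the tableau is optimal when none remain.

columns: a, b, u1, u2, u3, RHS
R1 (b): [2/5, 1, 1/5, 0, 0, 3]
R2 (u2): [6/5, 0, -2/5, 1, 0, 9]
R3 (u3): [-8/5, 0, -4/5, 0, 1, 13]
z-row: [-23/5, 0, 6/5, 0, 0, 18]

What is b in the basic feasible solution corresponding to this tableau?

3

b is basic (row 1); its value is the RHS of that row, 3.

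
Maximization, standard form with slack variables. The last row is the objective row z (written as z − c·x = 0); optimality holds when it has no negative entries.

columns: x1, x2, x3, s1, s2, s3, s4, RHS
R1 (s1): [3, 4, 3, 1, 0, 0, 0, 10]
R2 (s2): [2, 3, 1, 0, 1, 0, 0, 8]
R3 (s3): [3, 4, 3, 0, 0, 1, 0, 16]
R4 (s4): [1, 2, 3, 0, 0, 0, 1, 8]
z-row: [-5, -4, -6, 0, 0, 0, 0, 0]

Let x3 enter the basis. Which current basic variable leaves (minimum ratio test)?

s4

Column x3 entries and ratios — s1: 10/3 = 10/3; s2: 8/1 = 8; s3: 16/3 = 16/3; s4: 8/3 = 8/3.
Smallest ratio is 8/3 in the row of s4, so s4 leaves.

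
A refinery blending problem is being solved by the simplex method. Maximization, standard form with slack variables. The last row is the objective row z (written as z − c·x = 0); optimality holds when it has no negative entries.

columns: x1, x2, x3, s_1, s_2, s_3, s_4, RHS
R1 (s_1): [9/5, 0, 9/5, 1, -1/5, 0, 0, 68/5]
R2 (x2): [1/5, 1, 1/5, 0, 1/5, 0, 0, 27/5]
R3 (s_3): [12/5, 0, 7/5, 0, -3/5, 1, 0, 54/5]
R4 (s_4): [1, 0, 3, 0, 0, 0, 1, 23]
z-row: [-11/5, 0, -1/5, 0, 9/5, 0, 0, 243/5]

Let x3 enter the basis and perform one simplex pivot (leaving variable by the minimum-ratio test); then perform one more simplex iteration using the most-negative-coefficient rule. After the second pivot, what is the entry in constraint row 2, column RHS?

35/9

Ratio test on column x3 — row 1: (68/5)/(9/5) = 68/9; row 2: (27/5)/(1/5) = 27; row 3: (54/5)/(7/5) = 54/7; row 4: 23/3 = 23/3. Minimum is 68/9 at row 1 (s_1 leaves); pivot element 9/5.
Divide row 1 by 9/5; eliminate column x3 from the other rows.
Second iteration: most negative z-row entry is -2 in column x1, so x1 enters.
Ratio test on column x1 — row 1: (68/9)/1 = 68/9; row 2: entry 0 ≤ 0; row 3: (2/9)/1 = 2/9; row 4: entry -2 ≤ 0. Minimum is 2/9 at row 3 (s_3 leaves); pivot element 1.
Divide row 3 by 1; eliminate column x1 from the other rows.
After both pivots, the entry at constraint row 2, column RHS is 35/9.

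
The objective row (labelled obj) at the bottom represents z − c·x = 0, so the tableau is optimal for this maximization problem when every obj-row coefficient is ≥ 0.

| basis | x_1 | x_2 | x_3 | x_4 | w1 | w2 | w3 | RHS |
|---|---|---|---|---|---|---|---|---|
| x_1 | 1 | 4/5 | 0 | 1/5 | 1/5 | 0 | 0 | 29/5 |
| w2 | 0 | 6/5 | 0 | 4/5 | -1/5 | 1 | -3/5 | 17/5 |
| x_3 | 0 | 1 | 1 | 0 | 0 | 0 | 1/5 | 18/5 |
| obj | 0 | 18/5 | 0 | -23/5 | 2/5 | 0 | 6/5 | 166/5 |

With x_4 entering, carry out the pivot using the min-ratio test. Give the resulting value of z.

Ratio test on column x_4 — row 1: (29/5)/(1/5) = 29; row 2: (17/5)/(4/5) = 17/4; row 3: entry 0 ≤ 0. Minimum is 17/4 at row 2 (w2 leaves); pivot element 4/5.
Pivot on row 2; the obj-row RHS becomes 166/5 − (-23/5)·(17/4) = 211/4.

211/4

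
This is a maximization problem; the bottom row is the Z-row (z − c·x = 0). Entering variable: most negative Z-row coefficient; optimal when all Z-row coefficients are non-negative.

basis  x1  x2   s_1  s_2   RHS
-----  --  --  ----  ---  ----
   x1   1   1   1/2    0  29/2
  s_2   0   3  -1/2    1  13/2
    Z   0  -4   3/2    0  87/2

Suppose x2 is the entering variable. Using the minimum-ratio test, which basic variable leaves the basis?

s_2

Column x2 entries and ratios — x1: (29/2)/1 = 29/2; s_2: (13/2)/3 = 13/6.
Smallest ratio is 13/6 in the row of s_2, so s_2 leaves.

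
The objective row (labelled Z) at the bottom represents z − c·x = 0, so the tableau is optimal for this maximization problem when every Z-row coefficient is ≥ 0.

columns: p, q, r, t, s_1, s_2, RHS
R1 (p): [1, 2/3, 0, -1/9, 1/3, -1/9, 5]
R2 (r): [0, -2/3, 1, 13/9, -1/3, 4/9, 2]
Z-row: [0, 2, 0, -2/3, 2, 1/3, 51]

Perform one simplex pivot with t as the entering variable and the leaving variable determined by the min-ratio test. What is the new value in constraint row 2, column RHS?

18/13

Ratio test on column t — row 1: entry -1/9 ≤ 0; row 2: 2/(13/9) = 18/13. Minimum is 18/13 at row 2 (r leaves); pivot element 13/9.
Divide row 2 by 13/9; eliminate column t from the other rows.
In the new row 2, the RHS entry is the old entry divided by the pivot: 2/(13/9) = 18/13.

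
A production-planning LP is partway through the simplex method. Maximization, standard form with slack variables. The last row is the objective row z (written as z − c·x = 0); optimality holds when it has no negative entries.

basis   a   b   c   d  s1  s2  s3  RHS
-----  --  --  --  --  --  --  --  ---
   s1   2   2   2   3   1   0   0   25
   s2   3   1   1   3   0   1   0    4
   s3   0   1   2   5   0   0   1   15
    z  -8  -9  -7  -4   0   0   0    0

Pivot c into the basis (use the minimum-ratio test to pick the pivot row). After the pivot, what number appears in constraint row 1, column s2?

Ratio test on column c — row 1: 25/2 = 25/2; row 2: 4/1 = 4; row 3: 15/2 = 15/2. Minimum is 4 at row 2 (s2 leaves); pivot element 1.
Divide row 2 by 1; eliminate column c from the other rows.
Row 1 update in column s2: 0 − 2·1 = -2.

-2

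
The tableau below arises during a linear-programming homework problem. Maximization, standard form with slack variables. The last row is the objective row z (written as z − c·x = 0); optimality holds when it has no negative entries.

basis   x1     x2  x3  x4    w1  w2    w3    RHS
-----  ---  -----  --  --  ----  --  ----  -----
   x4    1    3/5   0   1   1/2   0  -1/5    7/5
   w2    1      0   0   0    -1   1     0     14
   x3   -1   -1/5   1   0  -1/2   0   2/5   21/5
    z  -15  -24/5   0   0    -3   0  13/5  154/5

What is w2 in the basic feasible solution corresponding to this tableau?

14

w2 is basic (row 2); its value is the RHS of that row, 14.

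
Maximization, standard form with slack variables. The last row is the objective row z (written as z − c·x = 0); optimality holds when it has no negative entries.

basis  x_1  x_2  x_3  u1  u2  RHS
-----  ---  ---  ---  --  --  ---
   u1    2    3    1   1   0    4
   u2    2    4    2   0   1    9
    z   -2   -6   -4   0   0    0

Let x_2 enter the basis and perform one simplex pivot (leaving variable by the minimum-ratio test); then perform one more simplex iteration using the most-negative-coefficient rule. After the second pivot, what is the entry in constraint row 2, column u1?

Ratio test on column x_2 — row 1: 4/3 = 4/3; row 2: 9/4 = 9/4. Minimum is 4/3 at row 1 (u1 leaves); pivot element 3.
Divide row 1 by 3; eliminate column x_2 from the other rows.
Second iteration: most negative z-row entry is -2 in column x_3, so x_3 enters.
Ratio test on column x_3 — row 1: (4/3)/(1/3) = 4; row 2: (11/3)/(2/3) = 11/2. Minimum is 4 at row 1 (x_2 leaves); pivot element 1/3.
Divide row 1 by 1/3; eliminate column x_3 from the other rows.
After both pivots, the entry at constraint row 2, column u1 is -2.

-2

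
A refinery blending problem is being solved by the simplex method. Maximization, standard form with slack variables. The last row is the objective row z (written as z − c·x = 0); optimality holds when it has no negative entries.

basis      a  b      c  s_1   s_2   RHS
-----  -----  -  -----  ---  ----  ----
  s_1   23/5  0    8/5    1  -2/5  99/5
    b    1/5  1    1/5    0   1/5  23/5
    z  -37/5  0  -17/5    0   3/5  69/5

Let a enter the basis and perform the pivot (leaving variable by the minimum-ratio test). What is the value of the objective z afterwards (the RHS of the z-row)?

Ratio test on column a — row 1: (99/5)/(23/5) = 99/23; row 2: (23/5)/(1/5) = 23. Minimum is 99/23 at row 1 (s_1 leaves); pivot element 23/5.
Pivot on row 1; the z-row RHS becomes 69/5 − (-37/5)·(99/23) = 1050/23.

1050/23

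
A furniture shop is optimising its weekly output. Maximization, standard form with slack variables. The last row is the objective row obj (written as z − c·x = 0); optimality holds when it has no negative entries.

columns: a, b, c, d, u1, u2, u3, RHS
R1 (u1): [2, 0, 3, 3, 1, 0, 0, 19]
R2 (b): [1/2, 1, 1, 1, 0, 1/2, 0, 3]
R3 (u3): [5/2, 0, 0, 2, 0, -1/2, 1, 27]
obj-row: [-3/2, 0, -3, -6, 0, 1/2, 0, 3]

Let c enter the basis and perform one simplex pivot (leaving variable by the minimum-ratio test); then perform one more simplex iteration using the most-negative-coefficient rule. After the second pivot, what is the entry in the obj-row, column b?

6

Ratio test on column c — row 1: 19/3 = 19/3; row 2: 3/1 = 3; row 3: entry 0 ≤ 0. Minimum is 3 at row 2 (b leaves); pivot element 1.
Divide row 2 by 1; eliminate column c from the other rows.
Second iteration: most negative obj-row entry is -3 in column d, so d enters.
Ratio test on column d — row 1: entry 0 ≤ 0; row 2: 3/1 = 3; row 3: 27/2 = 27/2. Minimum is 3 at row 2 (c leaves); pivot element 1.
Divide row 2 by 1; eliminate column d from the other rows.
After both pivots, the entry at the obj-row, column b is 6.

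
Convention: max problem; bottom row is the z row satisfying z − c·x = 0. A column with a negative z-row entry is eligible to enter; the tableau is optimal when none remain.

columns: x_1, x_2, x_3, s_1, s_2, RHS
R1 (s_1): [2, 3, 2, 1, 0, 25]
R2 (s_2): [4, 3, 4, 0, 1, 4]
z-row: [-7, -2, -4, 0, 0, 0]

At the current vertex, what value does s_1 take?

25

s_1 is basic (row 1); its value is the RHS of that row, 25.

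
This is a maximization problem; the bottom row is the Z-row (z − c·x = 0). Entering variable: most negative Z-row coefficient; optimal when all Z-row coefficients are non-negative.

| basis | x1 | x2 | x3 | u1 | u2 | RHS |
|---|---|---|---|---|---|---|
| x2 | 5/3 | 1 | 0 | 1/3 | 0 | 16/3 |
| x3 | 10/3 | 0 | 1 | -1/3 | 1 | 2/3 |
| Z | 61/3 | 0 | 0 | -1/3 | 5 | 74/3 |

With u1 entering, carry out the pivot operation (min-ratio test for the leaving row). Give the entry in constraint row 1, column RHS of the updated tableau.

16

Ratio test on column u1 — row 1: (16/3)/(1/3) = 16; row 2: entry -1/3 ≤ 0. Minimum is 16 at row 1 (x2 leaves); pivot element 1/3.
Divide row 1 by 1/3; eliminate column u1 from the other rows.
In the new row 1, the RHS entry is the old entry divided by the pivot: (16/3)/(1/3) = 16.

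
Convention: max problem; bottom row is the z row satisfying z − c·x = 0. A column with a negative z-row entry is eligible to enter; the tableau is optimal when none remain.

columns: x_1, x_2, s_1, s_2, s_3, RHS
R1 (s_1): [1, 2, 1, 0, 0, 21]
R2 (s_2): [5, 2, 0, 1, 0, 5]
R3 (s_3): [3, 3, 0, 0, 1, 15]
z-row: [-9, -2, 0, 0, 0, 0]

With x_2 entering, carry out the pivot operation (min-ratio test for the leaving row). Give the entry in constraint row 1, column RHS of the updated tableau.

Ratio test on column x_2 — row 1: 21/2 = 21/2; row 2: 5/2 = 5/2; row 3: 15/3 = 5. Minimum is 5/2 at row 2 (s_2 leaves); pivot element 2.
Divide row 2 by 2; eliminate column x_2 from the other rows.
Row 1 update in column RHS: 21 − 2·(5/2) = 16.

16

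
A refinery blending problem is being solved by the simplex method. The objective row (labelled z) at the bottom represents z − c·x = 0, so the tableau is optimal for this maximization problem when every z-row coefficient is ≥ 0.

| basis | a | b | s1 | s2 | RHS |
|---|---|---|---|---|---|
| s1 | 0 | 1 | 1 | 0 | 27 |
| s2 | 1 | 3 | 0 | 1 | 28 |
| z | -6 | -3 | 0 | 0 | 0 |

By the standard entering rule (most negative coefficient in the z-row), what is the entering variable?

a

Negative z-row entries: a: -6, b: -3.
The most negative is -6 in column a, so a enters.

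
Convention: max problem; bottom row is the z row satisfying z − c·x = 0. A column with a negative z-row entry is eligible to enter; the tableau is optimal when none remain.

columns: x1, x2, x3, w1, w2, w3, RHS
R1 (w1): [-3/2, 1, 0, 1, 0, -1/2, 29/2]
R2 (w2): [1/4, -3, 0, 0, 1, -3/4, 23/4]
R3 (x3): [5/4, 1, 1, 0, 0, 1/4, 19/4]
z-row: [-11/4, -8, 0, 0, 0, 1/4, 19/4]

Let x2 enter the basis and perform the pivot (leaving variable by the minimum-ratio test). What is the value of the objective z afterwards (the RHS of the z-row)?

Ratio test on column x2 — row 1: (29/2)/1 = 29/2; row 2: entry -3 ≤ 0; row 3: (19/4)/1 = 19/4. Minimum is 19/4 at row 3 (x3 leaves); pivot element 1.
Pivot on row 3; the z-row RHS becomes 19/4 − (-8)·(19/4) = 171/4.

171/4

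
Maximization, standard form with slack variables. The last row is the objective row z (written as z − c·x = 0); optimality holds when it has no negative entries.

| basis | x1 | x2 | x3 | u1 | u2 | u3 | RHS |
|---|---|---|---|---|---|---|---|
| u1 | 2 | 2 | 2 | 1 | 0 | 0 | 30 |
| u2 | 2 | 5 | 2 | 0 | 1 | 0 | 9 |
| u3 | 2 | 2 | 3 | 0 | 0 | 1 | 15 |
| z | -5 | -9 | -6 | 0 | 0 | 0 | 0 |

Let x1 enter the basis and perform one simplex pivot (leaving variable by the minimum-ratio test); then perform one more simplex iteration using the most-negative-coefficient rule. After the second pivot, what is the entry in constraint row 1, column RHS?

21

Ratio test on column x1 — row 1: 30/2 = 15; row 2: 9/2 = 9/2; row 3: 15/2 = 15/2. Minimum is 9/2 at row 2 (u2 leaves); pivot element 2.
Divide row 2 by 2; eliminate column x1 from the other rows.
Second iteration: most negative z-row entry is -1 in column x3, so x3 enters.
Ratio test on column x3 — row 1: entry 0 ≤ 0; row 2: (9/2)/1 = 9/2; row 3: 6/1 = 6. Minimum is 9/2 at row 2 (x1 leaves); pivot element 1.
Divide row 2 by 1; eliminate column x3 from the other rows.
After both pivots, the entry at constraint row 1, column RHS is 21.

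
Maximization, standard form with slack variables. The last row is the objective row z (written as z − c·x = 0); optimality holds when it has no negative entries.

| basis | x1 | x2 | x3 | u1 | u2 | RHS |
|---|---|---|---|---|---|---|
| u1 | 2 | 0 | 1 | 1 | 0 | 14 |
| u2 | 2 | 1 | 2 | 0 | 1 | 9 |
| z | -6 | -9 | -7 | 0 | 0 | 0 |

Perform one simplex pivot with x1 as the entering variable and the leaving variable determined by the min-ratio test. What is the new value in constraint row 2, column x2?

Ratio test on column x1 — row 1: 14/2 = 7; row 2: 9/2 = 9/2. Minimum is 9/2 at row 2 (u2 leaves); pivot element 2.
Divide row 2 by 2; eliminate column x1 from the other rows.
In the new row 2, the x2 entry is the old entry divided by the pivot: 1/2 = 1/2.

1/2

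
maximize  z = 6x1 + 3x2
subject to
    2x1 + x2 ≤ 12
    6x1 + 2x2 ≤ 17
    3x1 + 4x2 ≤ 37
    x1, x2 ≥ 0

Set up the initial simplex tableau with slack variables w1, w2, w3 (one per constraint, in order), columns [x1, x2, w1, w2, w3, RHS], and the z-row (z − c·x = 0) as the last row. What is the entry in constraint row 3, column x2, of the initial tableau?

4

Constraint 3 has coefficient 4 on x2.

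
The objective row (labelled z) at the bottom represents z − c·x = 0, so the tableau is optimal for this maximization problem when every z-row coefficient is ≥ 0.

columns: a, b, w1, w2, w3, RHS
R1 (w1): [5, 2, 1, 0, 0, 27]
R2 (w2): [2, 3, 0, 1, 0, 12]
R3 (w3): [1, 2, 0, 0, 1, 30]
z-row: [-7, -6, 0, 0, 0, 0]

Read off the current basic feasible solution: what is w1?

27

w1 is basic (row 1); its value is the RHS of that row, 27.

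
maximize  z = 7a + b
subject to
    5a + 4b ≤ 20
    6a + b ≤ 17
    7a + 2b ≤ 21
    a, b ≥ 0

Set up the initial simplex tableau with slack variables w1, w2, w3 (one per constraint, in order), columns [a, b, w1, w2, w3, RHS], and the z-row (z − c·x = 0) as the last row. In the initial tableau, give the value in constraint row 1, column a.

5

Constraint 1 has coefficient 5 on a.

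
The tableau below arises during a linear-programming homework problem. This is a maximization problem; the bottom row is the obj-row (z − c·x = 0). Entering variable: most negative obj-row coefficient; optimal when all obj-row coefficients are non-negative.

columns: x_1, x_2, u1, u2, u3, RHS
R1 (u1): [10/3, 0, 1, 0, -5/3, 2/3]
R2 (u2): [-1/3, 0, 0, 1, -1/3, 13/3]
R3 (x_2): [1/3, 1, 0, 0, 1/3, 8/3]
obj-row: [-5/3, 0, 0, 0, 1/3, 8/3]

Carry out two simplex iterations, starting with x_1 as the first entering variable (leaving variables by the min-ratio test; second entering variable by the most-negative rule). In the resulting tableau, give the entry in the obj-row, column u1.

2/5

Ratio test on column x_1 — row 1: (2/3)/(10/3) = 1/5; row 2: entry -1/3 ≤ 0; row 3: (8/3)/(1/3) = 8. Minimum is 1/5 at row 1 (u1 leaves); pivot element 10/3.
Divide row 1 by 10/3; eliminate column x_1 from the other rows.
Second iteration: most negative obj-row entry is -1/2 in column u3, so u3 enters.
Ratio test on column u3 — row 1: entry -1/2 ≤ 0; row 2: entry -1/2 ≤ 0; row 3: (13/5)/(1/2) = 26/5. Minimum is 26/5 at row 3 (x_2 leaves); pivot element 1/2.
Divide row 3 by 1/2; eliminate column u3 from the other rows.
After both pivots, the entry at the obj-row, column u1 is 2/5.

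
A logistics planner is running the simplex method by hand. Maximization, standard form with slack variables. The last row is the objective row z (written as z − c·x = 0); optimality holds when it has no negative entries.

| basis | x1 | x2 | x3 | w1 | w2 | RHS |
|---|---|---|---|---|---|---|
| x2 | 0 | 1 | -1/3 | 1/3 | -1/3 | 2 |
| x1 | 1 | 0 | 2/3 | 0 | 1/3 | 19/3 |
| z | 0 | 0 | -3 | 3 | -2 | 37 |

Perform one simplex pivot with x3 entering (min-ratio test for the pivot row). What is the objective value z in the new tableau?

Ratio test on column x3 — row 1: entry -1/3 ≤ 0; row 2: (19/3)/(2/3) = 19/2. Minimum is 19/2 at row 2 (x1 leaves); pivot element 2/3.
Pivot on row 2; the z-row RHS becomes 37 − (-3)·(19/2) = 131/2.

131/2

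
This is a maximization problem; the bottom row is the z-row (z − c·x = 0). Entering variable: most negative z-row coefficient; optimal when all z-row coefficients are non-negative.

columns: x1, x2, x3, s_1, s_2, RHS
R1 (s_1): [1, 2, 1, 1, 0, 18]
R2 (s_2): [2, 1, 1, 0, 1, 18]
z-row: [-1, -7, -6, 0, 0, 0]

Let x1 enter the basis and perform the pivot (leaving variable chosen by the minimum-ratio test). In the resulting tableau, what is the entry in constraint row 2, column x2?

1/2

Ratio test on column x1 — row 1: 18/1 = 18; row 2: 18/2 = 9. Minimum is 9 at row 2 (s_2 leaves); pivot element 2.
Divide row 2 by 2; eliminate column x1 from the other rows.
In the new row 2, the x2 entry is the old entry divided by the pivot: 1/2 = 1/2.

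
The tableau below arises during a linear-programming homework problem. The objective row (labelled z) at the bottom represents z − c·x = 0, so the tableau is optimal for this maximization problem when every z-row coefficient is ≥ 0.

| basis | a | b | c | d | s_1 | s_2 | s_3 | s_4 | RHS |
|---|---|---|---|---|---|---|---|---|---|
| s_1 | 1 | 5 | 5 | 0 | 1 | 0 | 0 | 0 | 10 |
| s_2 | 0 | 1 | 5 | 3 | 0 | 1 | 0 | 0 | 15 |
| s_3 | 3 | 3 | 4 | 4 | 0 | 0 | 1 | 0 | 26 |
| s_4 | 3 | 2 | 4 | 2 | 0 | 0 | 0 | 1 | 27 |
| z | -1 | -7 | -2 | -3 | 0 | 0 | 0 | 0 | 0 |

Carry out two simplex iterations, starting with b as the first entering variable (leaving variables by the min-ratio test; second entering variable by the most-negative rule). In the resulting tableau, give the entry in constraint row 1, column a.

1/5

Ratio test on column b — row 1: 10/5 = 2; row 2: 15/1 = 15; row 3: 26/3 = 26/3; row 4: 27/2 = 27/2. Minimum is 2 at row 1 (s_1 leaves); pivot element 5.
Divide row 1 by 5; eliminate column b from the other rows.
Second iteration: most negative z-row entry is -3 in column d, so d enters.
Ratio test on column d — row 1: entry 0 ≤ 0; row 2: 13/3 = 13/3; row 3: 20/4 = 5; row 4: 23/2 = 23/2. Minimum is 13/3 at row 2 (s_2 leaves); pivot element 3.
Divide row 2 by 3; eliminate column d from the other rows.
After both pivots, the entry at constraint row 1, column a is 1/5.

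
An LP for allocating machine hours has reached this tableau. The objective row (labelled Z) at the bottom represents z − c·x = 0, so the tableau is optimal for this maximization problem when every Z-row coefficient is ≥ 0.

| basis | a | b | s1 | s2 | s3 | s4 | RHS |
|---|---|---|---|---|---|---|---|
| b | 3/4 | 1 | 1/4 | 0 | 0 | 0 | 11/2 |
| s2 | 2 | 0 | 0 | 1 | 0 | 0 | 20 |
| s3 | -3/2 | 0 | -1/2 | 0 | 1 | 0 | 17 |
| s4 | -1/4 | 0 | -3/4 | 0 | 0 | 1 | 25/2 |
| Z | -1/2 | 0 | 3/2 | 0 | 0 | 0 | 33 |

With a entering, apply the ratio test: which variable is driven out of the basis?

Column a entries and ratios — b: (11/2)/(3/4) = 22/3; s2: 20/2 = 10; s3: -3/2 ≤ 0, skip; s4: -1/4 ≤ 0, skip.
Smallest ratio is 22/3 in the row of b, so b leaves.

b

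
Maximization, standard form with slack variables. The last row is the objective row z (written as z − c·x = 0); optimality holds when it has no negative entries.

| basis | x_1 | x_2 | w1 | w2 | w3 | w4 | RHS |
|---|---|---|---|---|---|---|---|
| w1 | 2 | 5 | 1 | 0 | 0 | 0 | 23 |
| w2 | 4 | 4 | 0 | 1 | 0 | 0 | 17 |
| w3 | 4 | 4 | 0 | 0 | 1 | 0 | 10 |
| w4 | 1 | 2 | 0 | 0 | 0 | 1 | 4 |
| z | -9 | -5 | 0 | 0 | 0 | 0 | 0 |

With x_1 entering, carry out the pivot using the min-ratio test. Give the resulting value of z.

Ratio test on column x_1 — row 1: 23/2 = 23/2; row 2: 17/4 = 17/4; row 3: 10/4 = 5/2; row 4: 4/1 = 4. Minimum is 5/2 at row 3 (w3 leaves); pivot element 4.
Pivot on row 3; the z-row RHS becomes 0 − (-9)·(5/2) = 45/2.

45/2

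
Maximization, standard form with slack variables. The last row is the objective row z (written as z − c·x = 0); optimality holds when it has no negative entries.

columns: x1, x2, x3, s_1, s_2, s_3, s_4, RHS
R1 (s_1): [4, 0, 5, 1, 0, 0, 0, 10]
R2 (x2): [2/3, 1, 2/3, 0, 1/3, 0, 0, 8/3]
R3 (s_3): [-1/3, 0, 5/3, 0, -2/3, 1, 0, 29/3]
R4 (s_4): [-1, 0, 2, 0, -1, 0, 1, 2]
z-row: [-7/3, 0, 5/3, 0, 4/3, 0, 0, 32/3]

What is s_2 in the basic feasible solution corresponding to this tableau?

0

s_2 is not in the basis, so in the current basic feasible solution s_2 = 0.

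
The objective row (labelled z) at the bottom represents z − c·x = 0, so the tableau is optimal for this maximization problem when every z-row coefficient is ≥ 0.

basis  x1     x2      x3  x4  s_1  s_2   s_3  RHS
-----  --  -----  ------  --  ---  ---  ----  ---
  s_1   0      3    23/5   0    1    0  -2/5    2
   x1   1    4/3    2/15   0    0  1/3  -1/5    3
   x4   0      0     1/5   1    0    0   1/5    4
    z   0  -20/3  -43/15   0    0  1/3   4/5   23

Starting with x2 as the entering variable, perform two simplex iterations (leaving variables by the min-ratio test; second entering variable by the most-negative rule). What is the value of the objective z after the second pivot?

Ratio test on column x2 — row 1: 2/3 = 2/3; row 2: 3/(4/3) = 9/4; row 3: entry 0 ≤ 0. Minimum is 2/3 at row 1 (s_1 leaves); pivot element 3.
Pivot on row 1; the z-row RHS becomes 23 − (-20/3)·(2/3) = 247/9.
Next entering variable (most negative z-row entry -4/45): s_3.
Ratio test on column s_3 — row 1: entry -2/15 ≤ 0; row 2: entry -1/45 ≤ 0; row 3: 4/(1/5) = 20. Minimum is 20 at row 3 (x4 leaves); pivot element 1/5.
After the second pivot the z-row RHS is 247/9 − (-4/45)·20 = 263/9.

263/9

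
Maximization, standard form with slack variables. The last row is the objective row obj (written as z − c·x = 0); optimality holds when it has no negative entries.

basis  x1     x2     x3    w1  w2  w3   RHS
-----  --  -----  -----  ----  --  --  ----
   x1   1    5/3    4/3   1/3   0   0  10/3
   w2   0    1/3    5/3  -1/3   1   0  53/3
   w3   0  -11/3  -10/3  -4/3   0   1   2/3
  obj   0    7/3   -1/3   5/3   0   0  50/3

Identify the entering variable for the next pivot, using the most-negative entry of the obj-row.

Negative obj-row entries: x3: -1/3.
The most negative is -1/3 in column x3, so x3 enters.

x3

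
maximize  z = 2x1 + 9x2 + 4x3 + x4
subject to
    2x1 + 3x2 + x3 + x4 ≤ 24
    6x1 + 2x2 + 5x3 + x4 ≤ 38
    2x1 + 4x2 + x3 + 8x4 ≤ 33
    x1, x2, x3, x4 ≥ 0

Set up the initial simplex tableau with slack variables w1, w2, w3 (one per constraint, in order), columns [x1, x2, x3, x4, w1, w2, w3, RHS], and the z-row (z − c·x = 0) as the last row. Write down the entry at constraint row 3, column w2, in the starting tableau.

0

Slack w2 belongs to constraint 2; its column is the unit vector e_2, so the entry in row 3 is 0.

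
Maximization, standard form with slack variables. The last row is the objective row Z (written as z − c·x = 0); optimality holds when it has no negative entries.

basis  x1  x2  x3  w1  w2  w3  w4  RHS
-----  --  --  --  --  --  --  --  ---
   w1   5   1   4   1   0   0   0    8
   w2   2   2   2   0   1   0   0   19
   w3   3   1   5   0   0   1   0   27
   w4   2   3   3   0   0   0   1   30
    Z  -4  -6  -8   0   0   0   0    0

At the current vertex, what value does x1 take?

x1 is not in the basis, so in the current basic feasible solution x1 = 0.

0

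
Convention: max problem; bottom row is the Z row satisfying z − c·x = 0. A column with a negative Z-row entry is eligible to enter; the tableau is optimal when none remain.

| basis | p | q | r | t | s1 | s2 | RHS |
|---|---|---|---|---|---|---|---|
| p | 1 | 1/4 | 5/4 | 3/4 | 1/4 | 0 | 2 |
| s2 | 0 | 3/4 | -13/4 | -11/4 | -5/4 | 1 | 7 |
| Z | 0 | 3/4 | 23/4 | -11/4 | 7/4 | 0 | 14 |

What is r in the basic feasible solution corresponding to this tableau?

r is not in the basis, so in the current basic feasible solution r = 0.

0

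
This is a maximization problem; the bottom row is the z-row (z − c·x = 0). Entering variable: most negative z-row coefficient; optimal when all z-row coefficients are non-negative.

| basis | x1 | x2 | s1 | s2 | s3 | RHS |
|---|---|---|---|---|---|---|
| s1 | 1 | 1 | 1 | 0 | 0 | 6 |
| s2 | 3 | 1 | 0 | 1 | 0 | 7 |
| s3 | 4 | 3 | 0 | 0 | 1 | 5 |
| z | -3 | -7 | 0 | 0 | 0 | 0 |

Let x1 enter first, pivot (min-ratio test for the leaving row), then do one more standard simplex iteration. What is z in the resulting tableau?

Ratio test on column x1 — row 1: 6/1 = 6; row 2: 7/3 = 7/3; row 3: 5/4 = 5/4. Minimum is 5/4 at row 3 (s3 leaves); pivot element 4.
Pivot on row 3; the z-row RHS becomes 0 − (-3)·(5/4) = 15/4.
Next entering variable (most negative z-row entry -19/4): x2.
Ratio test on column x2 — row 1: (19/4)/(1/4) = 19; row 2: entry -5/4 ≤ 0; row 3: (5/4)/(3/4) = 5/3. Minimum is 5/3 at row 3 (x1 leaves); pivot element 3/4.
After the second pivot the z-row RHS is 15/4 − (-19/4)·(5/3) = 35/3.

35/3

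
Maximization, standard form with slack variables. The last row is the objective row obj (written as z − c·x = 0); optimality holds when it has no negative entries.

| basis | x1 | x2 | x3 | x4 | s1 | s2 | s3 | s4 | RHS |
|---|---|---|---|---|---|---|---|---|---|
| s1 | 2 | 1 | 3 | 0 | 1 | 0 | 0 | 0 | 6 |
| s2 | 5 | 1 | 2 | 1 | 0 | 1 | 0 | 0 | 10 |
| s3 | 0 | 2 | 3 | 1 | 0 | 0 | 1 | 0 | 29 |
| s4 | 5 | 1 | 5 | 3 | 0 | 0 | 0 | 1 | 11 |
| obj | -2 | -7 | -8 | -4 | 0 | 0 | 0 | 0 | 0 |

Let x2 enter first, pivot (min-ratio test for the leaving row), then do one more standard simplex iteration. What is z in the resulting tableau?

146/3

Ratio test on column x2 — row 1: 6/1 = 6; row 2: 10/1 = 10; row 3: 29/2 = 29/2; row 4: 11/1 = 11. Minimum is 6 at row 1 (s1 leaves); pivot element 1.
Pivot on row 1; the obj-row RHS becomes 0 − (-7)·6 = 42.
Next entering variable (most negative obj-row entry -4): x4.
Ratio test on column x4 — row 1: entry 0 ≤ 0; row 2: 4/1 = 4; row 3: 17/1 = 17; row 4: 5/3 = 5/3. Minimum is 5/3 at row 4 (s4 leaves); pivot element 3.
After the second pivot the obj-row RHS is 42 − (-4)·(5/3) = 146/3.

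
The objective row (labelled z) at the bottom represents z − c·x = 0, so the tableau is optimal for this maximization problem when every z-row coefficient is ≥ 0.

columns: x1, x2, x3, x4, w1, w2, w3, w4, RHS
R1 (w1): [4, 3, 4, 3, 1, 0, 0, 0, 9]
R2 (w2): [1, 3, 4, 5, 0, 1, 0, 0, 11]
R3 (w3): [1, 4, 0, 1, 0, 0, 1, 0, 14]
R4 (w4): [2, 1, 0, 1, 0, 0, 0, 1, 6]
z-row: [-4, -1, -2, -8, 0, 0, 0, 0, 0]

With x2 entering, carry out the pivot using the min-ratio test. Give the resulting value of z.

Ratio test on column x2 — row 1: 9/3 = 3; row 2: 11/3 = 11/3; row 3: 14/4 = 7/2; row 4: 6/1 = 6. Minimum is 3 at row 1 (w1 leaves); pivot element 3.
Pivot on row 1; the z-row RHS becomes 0 − (-1)·3 = 3.

3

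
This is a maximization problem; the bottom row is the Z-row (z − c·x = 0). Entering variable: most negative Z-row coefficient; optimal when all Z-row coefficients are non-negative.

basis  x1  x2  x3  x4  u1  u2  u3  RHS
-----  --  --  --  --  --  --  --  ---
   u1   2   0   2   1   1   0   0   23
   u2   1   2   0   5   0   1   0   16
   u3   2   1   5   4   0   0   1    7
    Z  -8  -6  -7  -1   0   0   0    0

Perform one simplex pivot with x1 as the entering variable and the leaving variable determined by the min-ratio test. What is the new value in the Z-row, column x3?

Ratio test on column x1 — row 1: 23/2 = 23/2; row 2: 16/1 = 16; row 3: 7/2 = 7/2. Minimum is 7/2 at row 3 (u3 leaves); pivot element 2.
Divide row 3 by 2; eliminate column x1 from the other rows.
Z-row update in column x3: -7 − (-8)·(5/2) = 13.

13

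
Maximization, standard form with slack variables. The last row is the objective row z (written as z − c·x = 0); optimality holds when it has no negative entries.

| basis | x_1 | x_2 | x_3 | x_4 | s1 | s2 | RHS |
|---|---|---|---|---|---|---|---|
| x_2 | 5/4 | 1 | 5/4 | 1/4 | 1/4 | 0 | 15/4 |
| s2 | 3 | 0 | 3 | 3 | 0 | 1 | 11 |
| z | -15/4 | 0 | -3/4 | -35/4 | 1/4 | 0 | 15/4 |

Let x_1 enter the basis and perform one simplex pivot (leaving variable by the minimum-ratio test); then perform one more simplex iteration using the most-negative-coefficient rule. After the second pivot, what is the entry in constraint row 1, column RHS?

Ratio test on column x_1 — row 1: (15/4)/(5/4) = 3; row 2: 11/3 = 11/3. Minimum is 3 at row 1 (x_2 leaves); pivot element 5/4.
Divide row 1 by 5/4; eliminate column x_1 from the other rows.
Second iteration: most negative z-row entry is -8 in column x_4, so x_4 enters.
Ratio test on column x_4 — row 1: 3/(1/5) = 15; row 2: 2/(12/5) = 5/6. Minimum is 5/6 at row 2 (s2 leaves); pivot element 12/5.
Divide row 2 by 12/5; eliminate column x_4 from the other rows.
After both pivots, the entry at constraint row 1, column RHS is 17/6.

17/6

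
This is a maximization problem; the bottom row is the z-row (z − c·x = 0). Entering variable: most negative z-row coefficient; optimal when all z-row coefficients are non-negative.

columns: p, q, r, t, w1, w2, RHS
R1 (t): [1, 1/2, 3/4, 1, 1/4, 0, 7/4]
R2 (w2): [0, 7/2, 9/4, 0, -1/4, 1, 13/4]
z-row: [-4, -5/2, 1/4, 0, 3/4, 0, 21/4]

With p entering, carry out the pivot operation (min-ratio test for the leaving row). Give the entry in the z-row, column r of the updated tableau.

13/4

Ratio test on column p — row 1: (7/4)/1 = 7/4; row 2: entry 0 ≤ 0. Minimum is 7/4 at row 1 (t leaves); pivot element 1.
Divide row 1 by 1; eliminate column p from the other rows.
z-row update in column r: 1/4 − (-4)·(3/4) = 13/4.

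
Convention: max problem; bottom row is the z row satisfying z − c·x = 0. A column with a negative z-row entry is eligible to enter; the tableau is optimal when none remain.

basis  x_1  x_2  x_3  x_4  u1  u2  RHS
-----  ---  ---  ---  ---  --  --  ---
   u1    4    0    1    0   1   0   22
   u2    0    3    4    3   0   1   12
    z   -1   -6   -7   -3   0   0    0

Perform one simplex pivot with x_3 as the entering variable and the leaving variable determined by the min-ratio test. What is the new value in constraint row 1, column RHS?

19

Ratio test on column x_3 — row 1: 22/1 = 22; row 2: 12/4 = 3. Minimum is 3 at row 2 (u2 leaves); pivot element 4.
Divide row 2 by 4; eliminate column x_3 from the other rows.
Row 1 update in column RHS: 22 − 1·3 = 19.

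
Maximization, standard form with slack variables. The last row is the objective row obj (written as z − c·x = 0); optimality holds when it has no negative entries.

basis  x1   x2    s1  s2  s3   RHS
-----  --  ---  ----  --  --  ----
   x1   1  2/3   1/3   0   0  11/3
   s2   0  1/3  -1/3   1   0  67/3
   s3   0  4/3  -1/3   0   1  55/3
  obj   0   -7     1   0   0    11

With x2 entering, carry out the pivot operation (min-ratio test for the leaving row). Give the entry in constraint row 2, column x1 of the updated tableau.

Ratio test on column x2 — row 1: (11/3)/(2/3) = 11/2; row 2: (67/3)/(1/3) = 67; row 3: (55/3)/(4/3) = 55/4. Minimum is 11/2 at row 1 (x1 leaves); pivot element 2/3.
Divide row 1 by 2/3; eliminate column x2 from the other rows.
Row 2 update in column x1: 0 − (1/3)·(3/2) = -1/2.

-1/2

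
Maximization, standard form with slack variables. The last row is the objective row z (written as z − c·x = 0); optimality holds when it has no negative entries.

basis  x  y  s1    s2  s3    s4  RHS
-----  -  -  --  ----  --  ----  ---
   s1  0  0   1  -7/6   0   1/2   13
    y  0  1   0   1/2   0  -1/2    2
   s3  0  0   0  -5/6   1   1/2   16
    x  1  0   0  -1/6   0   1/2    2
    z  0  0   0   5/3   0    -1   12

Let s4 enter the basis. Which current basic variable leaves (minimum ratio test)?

x

Column s4 entries and ratios — s1: 13/(1/2) = 26; y: -1/2 ≤ 0, skip; s3: 16/(1/2) = 32; x: 2/(1/2) = 4.
Smallest ratio is 4 in the row of x, so x leaves.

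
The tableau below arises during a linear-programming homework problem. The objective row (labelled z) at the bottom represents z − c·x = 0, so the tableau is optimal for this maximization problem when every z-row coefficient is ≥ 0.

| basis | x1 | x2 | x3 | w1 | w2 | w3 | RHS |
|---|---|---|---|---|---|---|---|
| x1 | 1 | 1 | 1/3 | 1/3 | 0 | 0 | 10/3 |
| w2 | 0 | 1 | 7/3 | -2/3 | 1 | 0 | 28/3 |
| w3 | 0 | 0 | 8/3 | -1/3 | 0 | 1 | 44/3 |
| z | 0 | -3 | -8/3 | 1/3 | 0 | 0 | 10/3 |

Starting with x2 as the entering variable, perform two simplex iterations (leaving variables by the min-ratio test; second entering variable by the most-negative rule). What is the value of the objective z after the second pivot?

55/3

Ratio test on column x2 — row 1: (10/3)/1 = 10/3; row 2: (28/3)/1 = 28/3; row 3: entry 0 ≤ 0. Minimum is 10/3 at row 1 (x1 leaves); pivot element 1.
Pivot on row 1; the z-row RHS becomes 10/3 − (-3)·(10/3) = 40/3.
Next entering variable (most negative z-row entry -5/3): x3.
Ratio test on column x3 — row 1: (10/3)/(1/3) = 10; row 2: 6/2 = 3; row 3: (44/3)/(8/3) = 11/2. Minimum is 3 at row 2 (w2 leaves); pivot element 2.
After the second pivot the z-row RHS is 40/3 − (-5/3)·3 = 55/3.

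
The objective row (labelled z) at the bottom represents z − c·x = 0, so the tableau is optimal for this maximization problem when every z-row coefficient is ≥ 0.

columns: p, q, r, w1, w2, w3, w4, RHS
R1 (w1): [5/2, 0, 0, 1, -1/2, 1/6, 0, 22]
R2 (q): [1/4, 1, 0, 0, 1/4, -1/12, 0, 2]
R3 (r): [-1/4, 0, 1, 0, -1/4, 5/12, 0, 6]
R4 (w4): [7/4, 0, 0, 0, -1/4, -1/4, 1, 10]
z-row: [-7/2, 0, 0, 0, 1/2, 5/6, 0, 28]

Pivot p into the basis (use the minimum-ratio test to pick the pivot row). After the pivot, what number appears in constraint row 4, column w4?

Ratio test on column p — row 1: 22/(5/2) = 44/5; row 2: 2/(1/4) = 8; row 3: entry -1/4 ≤ 0; row 4: 10/(7/4) = 40/7. Minimum is 40/7 at row 4 (w4 leaves); pivot element 7/4.
Divide row 4 by 7/4; eliminate column p from the other rows.
In the new row 4, the w4 entry is the old entry divided by the pivot: 1/(7/4) = 4/7.

4/7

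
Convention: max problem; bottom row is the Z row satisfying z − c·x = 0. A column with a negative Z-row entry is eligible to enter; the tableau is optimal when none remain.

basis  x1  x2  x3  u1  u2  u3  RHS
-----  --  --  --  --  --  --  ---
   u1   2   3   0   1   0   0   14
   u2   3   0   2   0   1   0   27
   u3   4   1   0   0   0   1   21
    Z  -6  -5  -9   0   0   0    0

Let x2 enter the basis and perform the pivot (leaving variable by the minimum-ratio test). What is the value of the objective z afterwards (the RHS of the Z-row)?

Ratio test on column x2 — row 1: 14/3 = 14/3; row 2: entry 0 ≤ 0; row 3: 21/1 = 21. Minimum is 14/3 at row 1 (u1 leaves); pivot element 3.
Pivot on row 1; the Z-row RHS becomes 0 − (-5)·(14/3) = 70/3.

70/3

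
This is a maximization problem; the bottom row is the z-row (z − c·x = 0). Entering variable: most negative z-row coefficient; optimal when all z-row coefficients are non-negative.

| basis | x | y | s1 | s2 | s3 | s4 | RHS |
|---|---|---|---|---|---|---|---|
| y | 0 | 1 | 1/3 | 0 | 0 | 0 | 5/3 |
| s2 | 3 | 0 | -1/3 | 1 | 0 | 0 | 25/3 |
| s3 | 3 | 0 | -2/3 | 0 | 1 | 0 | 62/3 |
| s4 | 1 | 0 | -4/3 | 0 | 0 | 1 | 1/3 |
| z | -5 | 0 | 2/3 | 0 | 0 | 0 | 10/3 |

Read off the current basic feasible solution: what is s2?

s2 is basic (row 2); its value is the RHS of that row, 25/3.

25/3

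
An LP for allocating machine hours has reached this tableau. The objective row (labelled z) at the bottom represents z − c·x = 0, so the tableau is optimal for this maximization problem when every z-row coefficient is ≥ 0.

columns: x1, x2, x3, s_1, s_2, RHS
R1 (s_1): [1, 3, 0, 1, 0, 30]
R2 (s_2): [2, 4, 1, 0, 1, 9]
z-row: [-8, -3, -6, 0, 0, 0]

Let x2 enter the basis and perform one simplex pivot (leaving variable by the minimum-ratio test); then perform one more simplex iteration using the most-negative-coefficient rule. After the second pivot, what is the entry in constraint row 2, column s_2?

1/2

Ratio test on column x2 — row 1: 30/3 = 10; row 2: 9/4 = 9/4. Minimum is 9/4 at row 2 (s_2 leaves); pivot element 4.
Divide row 2 by 4; eliminate column x2 from the other rows.
Second iteration: most negative z-row entry is -13/2 in column x1, so x1 enters.
Ratio test on column x1 — row 1: entry -1/2 ≤ 0; row 2: (9/4)/(1/2) = 9/2. Minimum is 9/2 at row 2 (x2 leaves); pivot element 1/2.
Divide row 2 by 1/2; eliminate column x1 from the other rows.
After both pivots, the entry at constraint row 2, column s_2 is 1/2.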